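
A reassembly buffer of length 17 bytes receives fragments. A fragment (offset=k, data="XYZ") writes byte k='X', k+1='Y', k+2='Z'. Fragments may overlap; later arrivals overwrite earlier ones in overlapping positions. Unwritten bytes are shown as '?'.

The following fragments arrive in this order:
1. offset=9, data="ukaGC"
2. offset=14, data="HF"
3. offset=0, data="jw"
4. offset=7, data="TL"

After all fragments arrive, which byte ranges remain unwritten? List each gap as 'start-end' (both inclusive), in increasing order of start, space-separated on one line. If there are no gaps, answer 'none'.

Answer: 2-6 16-16

Derivation:
Fragment 1: offset=9 len=5
Fragment 2: offset=14 len=2
Fragment 3: offset=0 len=2
Fragment 4: offset=7 len=2
Gaps: 2-6 16-16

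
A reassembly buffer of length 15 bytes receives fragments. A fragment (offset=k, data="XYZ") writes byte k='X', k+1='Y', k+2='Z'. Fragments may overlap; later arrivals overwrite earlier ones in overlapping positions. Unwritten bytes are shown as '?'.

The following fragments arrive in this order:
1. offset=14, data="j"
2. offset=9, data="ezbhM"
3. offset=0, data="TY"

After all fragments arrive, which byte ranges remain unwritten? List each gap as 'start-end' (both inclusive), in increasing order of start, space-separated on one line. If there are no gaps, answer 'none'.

Fragment 1: offset=14 len=1
Fragment 2: offset=9 len=5
Fragment 3: offset=0 len=2
Gaps: 2-8

Answer: 2-8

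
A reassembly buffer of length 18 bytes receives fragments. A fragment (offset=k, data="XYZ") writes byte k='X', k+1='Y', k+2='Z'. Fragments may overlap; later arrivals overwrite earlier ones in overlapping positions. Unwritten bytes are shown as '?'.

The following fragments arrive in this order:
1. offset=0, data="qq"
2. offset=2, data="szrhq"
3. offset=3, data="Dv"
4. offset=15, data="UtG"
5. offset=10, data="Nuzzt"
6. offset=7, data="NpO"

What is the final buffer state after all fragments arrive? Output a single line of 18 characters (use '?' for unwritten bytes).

Answer: qqsDvhqNpONuzztUtG

Derivation:
Fragment 1: offset=0 data="qq" -> buffer=qq????????????????
Fragment 2: offset=2 data="szrhq" -> buffer=qqszrhq???????????
Fragment 3: offset=3 data="Dv" -> buffer=qqsDvhq???????????
Fragment 4: offset=15 data="UtG" -> buffer=qqsDvhq????????UtG
Fragment 5: offset=10 data="Nuzzt" -> buffer=qqsDvhq???NuzztUtG
Fragment 6: offset=7 data="NpO" -> buffer=qqsDvhqNpONuzztUtG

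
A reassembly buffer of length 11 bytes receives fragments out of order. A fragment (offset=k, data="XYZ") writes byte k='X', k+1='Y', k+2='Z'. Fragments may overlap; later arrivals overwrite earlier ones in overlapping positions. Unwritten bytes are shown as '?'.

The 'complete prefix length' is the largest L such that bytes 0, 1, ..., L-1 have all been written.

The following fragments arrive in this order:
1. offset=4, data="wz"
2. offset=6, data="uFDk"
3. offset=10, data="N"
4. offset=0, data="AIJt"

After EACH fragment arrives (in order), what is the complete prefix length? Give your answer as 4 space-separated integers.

Answer: 0 0 0 11

Derivation:
Fragment 1: offset=4 data="wz" -> buffer=????wz????? -> prefix_len=0
Fragment 2: offset=6 data="uFDk" -> buffer=????wzuFDk? -> prefix_len=0
Fragment 3: offset=10 data="N" -> buffer=????wzuFDkN -> prefix_len=0
Fragment 4: offset=0 data="AIJt" -> buffer=AIJtwzuFDkN -> prefix_len=11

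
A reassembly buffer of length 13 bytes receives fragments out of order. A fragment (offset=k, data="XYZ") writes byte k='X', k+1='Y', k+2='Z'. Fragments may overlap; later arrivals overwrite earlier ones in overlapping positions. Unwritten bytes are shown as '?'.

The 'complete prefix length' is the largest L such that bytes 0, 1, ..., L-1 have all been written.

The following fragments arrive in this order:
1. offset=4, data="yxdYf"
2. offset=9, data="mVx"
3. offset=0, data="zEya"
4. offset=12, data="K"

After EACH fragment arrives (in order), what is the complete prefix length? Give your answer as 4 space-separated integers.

Fragment 1: offset=4 data="yxdYf" -> buffer=????yxdYf???? -> prefix_len=0
Fragment 2: offset=9 data="mVx" -> buffer=????yxdYfmVx? -> prefix_len=0
Fragment 3: offset=0 data="zEya" -> buffer=zEyayxdYfmVx? -> prefix_len=12
Fragment 4: offset=12 data="K" -> buffer=zEyayxdYfmVxK -> prefix_len=13

Answer: 0 0 12 13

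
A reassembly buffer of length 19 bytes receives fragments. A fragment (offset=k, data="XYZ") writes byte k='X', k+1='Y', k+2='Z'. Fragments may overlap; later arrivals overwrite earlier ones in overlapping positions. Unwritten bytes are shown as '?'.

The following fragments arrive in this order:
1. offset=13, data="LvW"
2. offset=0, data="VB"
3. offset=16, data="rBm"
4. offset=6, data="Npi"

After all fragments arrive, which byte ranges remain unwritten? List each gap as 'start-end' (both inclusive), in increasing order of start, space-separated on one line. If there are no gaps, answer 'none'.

Fragment 1: offset=13 len=3
Fragment 2: offset=0 len=2
Fragment 3: offset=16 len=3
Fragment 4: offset=6 len=3
Gaps: 2-5 9-12

Answer: 2-5 9-12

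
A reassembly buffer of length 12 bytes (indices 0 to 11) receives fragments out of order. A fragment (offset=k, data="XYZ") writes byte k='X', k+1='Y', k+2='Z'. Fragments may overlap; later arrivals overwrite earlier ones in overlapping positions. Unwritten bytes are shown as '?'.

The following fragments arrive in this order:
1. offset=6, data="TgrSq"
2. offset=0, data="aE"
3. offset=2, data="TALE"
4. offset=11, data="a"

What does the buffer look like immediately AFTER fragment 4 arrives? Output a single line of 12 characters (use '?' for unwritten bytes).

Fragment 1: offset=6 data="TgrSq" -> buffer=??????TgrSq?
Fragment 2: offset=0 data="aE" -> buffer=aE????TgrSq?
Fragment 3: offset=2 data="TALE" -> buffer=aETALETgrSq?
Fragment 4: offset=11 data="a" -> buffer=aETALETgrSqa

Answer: aETALETgrSqa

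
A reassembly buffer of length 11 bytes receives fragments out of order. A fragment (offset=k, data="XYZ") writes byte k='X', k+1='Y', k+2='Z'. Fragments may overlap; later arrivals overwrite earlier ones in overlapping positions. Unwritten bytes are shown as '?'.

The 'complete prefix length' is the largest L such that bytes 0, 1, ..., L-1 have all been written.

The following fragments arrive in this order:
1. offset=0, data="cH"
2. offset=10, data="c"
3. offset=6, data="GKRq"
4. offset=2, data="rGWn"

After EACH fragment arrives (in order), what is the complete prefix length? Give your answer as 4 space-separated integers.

Answer: 2 2 2 11

Derivation:
Fragment 1: offset=0 data="cH" -> buffer=cH????????? -> prefix_len=2
Fragment 2: offset=10 data="c" -> buffer=cH????????c -> prefix_len=2
Fragment 3: offset=6 data="GKRq" -> buffer=cH????GKRqc -> prefix_len=2
Fragment 4: offset=2 data="rGWn" -> buffer=cHrGWnGKRqc -> prefix_len=11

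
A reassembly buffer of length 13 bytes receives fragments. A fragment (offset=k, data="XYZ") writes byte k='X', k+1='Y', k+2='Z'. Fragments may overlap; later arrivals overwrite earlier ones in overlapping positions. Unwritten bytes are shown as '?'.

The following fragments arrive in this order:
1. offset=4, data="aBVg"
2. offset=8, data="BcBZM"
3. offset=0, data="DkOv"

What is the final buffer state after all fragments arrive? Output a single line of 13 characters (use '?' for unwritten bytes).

Fragment 1: offset=4 data="aBVg" -> buffer=????aBVg?????
Fragment 2: offset=8 data="BcBZM" -> buffer=????aBVgBcBZM
Fragment 3: offset=0 data="DkOv" -> buffer=DkOvaBVgBcBZM

Answer: DkOvaBVgBcBZM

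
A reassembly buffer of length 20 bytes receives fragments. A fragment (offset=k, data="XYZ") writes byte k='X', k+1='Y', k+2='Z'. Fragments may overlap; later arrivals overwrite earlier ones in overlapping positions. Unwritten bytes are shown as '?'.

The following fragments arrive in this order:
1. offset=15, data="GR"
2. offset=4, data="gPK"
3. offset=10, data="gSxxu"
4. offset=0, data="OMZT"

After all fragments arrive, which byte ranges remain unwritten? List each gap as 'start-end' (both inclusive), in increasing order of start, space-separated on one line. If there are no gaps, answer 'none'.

Answer: 7-9 17-19

Derivation:
Fragment 1: offset=15 len=2
Fragment 2: offset=4 len=3
Fragment 3: offset=10 len=5
Fragment 4: offset=0 len=4
Gaps: 7-9 17-19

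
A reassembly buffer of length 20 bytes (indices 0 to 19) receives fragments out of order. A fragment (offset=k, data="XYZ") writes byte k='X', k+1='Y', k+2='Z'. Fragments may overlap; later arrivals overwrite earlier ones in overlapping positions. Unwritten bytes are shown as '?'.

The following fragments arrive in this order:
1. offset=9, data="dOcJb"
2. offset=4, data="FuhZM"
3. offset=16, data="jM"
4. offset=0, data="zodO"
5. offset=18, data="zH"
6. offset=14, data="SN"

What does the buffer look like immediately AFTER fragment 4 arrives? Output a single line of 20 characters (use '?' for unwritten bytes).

Answer: zodOFuhZMdOcJb??jM??

Derivation:
Fragment 1: offset=9 data="dOcJb" -> buffer=?????????dOcJb??????
Fragment 2: offset=4 data="FuhZM" -> buffer=????FuhZMdOcJb??????
Fragment 3: offset=16 data="jM" -> buffer=????FuhZMdOcJb??jM??
Fragment 4: offset=0 data="zodO" -> buffer=zodOFuhZMdOcJb??jM??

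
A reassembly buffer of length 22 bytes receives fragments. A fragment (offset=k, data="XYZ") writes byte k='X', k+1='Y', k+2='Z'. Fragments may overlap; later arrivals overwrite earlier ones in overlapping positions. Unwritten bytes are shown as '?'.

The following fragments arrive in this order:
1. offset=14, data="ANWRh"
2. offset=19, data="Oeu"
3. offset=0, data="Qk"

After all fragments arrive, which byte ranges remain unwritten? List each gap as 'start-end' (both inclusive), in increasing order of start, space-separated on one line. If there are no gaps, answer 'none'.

Answer: 2-13

Derivation:
Fragment 1: offset=14 len=5
Fragment 2: offset=19 len=3
Fragment 3: offset=0 len=2
Gaps: 2-13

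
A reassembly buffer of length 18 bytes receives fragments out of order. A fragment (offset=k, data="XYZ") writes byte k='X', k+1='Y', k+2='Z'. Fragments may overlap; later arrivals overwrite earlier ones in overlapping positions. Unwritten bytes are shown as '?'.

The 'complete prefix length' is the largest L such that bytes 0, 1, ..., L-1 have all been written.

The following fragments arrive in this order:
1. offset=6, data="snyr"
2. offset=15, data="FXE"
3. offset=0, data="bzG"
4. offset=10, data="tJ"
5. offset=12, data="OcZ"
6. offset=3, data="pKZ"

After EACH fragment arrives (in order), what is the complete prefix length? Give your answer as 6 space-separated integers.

Answer: 0 0 3 3 3 18

Derivation:
Fragment 1: offset=6 data="snyr" -> buffer=??????snyr???????? -> prefix_len=0
Fragment 2: offset=15 data="FXE" -> buffer=??????snyr?????FXE -> prefix_len=0
Fragment 3: offset=0 data="bzG" -> buffer=bzG???snyr?????FXE -> prefix_len=3
Fragment 4: offset=10 data="tJ" -> buffer=bzG???snyrtJ???FXE -> prefix_len=3
Fragment 5: offset=12 data="OcZ" -> buffer=bzG???snyrtJOcZFXE -> prefix_len=3
Fragment 6: offset=3 data="pKZ" -> buffer=bzGpKZsnyrtJOcZFXE -> prefix_len=18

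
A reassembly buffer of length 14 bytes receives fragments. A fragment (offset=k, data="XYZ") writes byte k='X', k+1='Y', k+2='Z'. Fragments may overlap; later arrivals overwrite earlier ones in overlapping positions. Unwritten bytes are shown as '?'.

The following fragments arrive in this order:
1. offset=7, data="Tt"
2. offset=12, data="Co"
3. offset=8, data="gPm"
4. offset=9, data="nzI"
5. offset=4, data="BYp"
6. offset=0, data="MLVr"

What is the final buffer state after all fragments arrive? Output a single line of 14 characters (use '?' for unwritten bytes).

Fragment 1: offset=7 data="Tt" -> buffer=???????Tt?????
Fragment 2: offset=12 data="Co" -> buffer=???????Tt???Co
Fragment 3: offset=8 data="gPm" -> buffer=???????TgPm?Co
Fragment 4: offset=9 data="nzI" -> buffer=???????TgnzICo
Fragment 5: offset=4 data="BYp" -> buffer=????BYpTgnzICo
Fragment 6: offset=0 data="MLVr" -> buffer=MLVrBYpTgnzICo

Answer: MLVrBYpTgnzICo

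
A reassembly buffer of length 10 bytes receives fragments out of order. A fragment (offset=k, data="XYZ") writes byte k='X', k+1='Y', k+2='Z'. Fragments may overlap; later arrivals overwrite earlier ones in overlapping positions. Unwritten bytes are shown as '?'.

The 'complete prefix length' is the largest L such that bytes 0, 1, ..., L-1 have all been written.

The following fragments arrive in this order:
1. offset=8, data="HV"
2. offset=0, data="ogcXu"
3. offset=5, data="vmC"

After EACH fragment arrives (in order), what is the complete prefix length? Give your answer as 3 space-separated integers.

Answer: 0 5 10

Derivation:
Fragment 1: offset=8 data="HV" -> buffer=????????HV -> prefix_len=0
Fragment 2: offset=0 data="ogcXu" -> buffer=ogcXu???HV -> prefix_len=5
Fragment 3: offset=5 data="vmC" -> buffer=ogcXuvmCHV -> prefix_len=10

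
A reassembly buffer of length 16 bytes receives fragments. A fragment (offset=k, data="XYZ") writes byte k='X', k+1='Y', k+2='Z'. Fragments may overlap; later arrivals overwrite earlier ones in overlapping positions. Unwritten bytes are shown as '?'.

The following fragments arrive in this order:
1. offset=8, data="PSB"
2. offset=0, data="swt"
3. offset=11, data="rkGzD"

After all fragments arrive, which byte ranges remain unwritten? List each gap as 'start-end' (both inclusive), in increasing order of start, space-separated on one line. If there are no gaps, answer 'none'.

Fragment 1: offset=8 len=3
Fragment 2: offset=0 len=3
Fragment 3: offset=11 len=5
Gaps: 3-7

Answer: 3-7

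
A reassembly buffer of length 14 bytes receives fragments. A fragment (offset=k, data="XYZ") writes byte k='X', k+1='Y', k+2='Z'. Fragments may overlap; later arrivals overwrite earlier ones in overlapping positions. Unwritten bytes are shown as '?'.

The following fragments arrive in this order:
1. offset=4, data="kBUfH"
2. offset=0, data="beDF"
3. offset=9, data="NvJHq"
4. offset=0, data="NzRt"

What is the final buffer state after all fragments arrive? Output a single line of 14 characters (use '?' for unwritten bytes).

Answer: NzRtkBUfHNvJHq

Derivation:
Fragment 1: offset=4 data="kBUfH" -> buffer=????kBUfH?????
Fragment 2: offset=0 data="beDF" -> buffer=beDFkBUfH?????
Fragment 3: offset=9 data="NvJHq" -> buffer=beDFkBUfHNvJHq
Fragment 4: offset=0 data="NzRt" -> buffer=NzRtkBUfHNvJHq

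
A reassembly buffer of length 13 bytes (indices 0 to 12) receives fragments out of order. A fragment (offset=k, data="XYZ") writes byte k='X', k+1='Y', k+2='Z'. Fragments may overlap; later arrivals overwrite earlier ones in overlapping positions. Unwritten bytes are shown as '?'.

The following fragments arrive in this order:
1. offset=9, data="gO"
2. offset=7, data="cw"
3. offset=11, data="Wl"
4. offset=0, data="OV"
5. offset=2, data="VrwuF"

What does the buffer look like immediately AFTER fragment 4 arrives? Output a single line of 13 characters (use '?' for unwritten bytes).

Answer: OV?????cwgOWl

Derivation:
Fragment 1: offset=9 data="gO" -> buffer=?????????gO??
Fragment 2: offset=7 data="cw" -> buffer=???????cwgO??
Fragment 3: offset=11 data="Wl" -> buffer=???????cwgOWl
Fragment 4: offset=0 data="OV" -> buffer=OV?????cwgOWl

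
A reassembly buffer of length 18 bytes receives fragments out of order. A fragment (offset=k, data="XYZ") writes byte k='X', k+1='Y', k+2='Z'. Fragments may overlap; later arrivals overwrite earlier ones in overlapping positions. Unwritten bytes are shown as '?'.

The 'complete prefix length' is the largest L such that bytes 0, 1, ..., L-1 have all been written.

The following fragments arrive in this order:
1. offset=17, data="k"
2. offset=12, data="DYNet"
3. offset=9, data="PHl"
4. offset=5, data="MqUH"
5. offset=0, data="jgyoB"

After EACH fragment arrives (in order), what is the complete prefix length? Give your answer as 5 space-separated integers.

Fragment 1: offset=17 data="k" -> buffer=?????????????????k -> prefix_len=0
Fragment 2: offset=12 data="DYNet" -> buffer=????????????DYNetk -> prefix_len=0
Fragment 3: offset=9 data="PHl" -> buffer=?????????PHlDYNetk -> prefix_len=0
Fragment 4: offset=5 data="MqUH" -> buffer=?????MqUHPHlDYNetk -> prefix_len=0
Fragment 5: offset=0 data="jgyoB" -> buffer=jgyoBMqUHPHlDYNetk -> prefix_len=18

Answer: 0 0 0 0 18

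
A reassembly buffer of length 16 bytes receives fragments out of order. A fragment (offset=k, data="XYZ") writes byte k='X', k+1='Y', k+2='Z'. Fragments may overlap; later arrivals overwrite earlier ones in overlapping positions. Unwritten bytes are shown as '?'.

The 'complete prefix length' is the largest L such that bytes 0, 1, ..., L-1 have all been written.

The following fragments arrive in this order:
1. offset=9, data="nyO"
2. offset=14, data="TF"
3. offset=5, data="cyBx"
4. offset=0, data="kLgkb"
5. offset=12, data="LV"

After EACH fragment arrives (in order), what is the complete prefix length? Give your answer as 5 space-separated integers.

Answer: 0 0 0 12 16

Derivation:
Fragment 1: offset=9 data="nyO" -> buffer=?????????nyO???? -> prefix_len=0
Fragment 2: offset=14 data="TF" -> buffer=?????????nyO??TF -> prefix_len=0
Fragment 3: offset=5 data="cyBx" -> buffer=?????cyBxnyO??TF -> prefix_len=0
Fragment 4: offset=0 data="kLgkb" -> buffer=kLgkbcyBxnyO??TF -> prefix_len=12
Fragment 5: offset=12 data="LV" -> buffer=kLgkbcyBxnyOLVTF -> prefix_len=16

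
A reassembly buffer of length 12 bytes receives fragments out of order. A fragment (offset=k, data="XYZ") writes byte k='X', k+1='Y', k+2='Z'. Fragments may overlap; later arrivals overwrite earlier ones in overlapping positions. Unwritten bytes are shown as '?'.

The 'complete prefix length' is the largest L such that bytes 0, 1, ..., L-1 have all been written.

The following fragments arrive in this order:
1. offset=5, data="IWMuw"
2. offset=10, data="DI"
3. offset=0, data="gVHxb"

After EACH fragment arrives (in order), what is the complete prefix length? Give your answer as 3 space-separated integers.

Fragment 1: offset=5 data="IWMuw" -> buffer=?????IWMuw?? -> prefix_len=0
Fragment 2: offset=10 data="DI" -> buffer=?????IWMuwDI -> prefix_len=0
Fragment 3: offset=0 data="gVHxb" -> buffer=gVHxbIWMuwDI -> prefix_len=12

Answer: 0 0 12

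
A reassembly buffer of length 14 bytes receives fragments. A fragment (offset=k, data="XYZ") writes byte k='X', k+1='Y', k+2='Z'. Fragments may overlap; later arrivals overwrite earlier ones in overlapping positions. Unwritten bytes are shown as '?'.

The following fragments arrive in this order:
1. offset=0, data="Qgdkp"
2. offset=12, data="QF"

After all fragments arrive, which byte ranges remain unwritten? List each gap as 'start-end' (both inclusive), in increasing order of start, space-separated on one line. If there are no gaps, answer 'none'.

Fragment 1: offset=0 len=5
Fragment 2: offset=12 len=2
Gaps: 5-11

Answer: 5-11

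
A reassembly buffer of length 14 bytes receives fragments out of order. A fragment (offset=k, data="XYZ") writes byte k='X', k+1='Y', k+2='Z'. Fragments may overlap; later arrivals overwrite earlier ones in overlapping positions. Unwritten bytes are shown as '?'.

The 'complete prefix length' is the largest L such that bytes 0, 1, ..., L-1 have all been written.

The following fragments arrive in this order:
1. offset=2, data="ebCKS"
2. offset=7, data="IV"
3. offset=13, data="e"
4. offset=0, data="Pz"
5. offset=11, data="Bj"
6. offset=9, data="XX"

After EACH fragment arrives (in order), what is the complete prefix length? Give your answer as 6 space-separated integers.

Answer: 0 0 0 9 9 14

Derivation:
Fragment 1: offset=2 data="ebCKS" -> buffer=??ebCKS??????? -> prefix_len=0
Fragment 2: offset=7 data="IV" -> buffer=??ebCKSIV????? -> prefix_len=0
Fragment 3: offset=13 data="e" -> buffer=??ebCKSIV????e -> prefix_len=0
Fragment 4: offset=0 data="Pz" -> buffer=PzebCKSIV????e -> prefix_len=9
Fragment 5: offset=11 data="Bj" -> buffer=PzebCKSIV??Bje -> prefix_len=9
Fragment 6: offset=9 data="XX" -> buffer=PzebCKSIVXXBje -> prefix_len=14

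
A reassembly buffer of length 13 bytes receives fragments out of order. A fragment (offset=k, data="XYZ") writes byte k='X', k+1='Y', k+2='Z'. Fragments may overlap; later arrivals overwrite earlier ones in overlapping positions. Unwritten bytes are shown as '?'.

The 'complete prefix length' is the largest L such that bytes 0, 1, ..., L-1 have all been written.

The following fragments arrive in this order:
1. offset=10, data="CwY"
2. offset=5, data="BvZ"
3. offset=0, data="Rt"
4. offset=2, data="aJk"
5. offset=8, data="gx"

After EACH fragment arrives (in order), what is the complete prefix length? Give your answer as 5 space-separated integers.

Answer: 0 0 2 8 13

Derivation:
Fragment 1: offset=10 data="CwY" -> buffer=??????????CwY -> prefix_len=0
Fragment 2: offset=5 data="BvZ" -> buffer=?????BvZ??CwY -> prefix_len=0
Fragment 3: offset=0 data="Rt" -> buffer=Rt???BvZ??CwY -> prefix_len=2
Fragment 4: offset=2 data="aJk" -> buffer=RtaJkBvZ??CwY -> prefix_len=8
Fragment 5: offset=8 data="gx" -> buffer=RtaJkBvZgxCwY -> prefix_len=13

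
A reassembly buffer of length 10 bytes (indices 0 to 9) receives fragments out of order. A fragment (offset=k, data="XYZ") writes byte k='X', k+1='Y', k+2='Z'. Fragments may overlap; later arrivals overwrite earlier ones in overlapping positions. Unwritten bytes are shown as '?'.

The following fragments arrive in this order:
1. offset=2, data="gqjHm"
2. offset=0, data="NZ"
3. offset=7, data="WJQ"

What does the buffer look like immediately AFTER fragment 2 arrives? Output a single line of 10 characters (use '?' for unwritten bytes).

Answer: NZgqjHm???

Derivation:
Fragment 1: offset=2 data="gqjHm" -> buffer=??gqjHm???
Fragment 2: offset=0 data="NZ" -> buffer=NZgqjHm???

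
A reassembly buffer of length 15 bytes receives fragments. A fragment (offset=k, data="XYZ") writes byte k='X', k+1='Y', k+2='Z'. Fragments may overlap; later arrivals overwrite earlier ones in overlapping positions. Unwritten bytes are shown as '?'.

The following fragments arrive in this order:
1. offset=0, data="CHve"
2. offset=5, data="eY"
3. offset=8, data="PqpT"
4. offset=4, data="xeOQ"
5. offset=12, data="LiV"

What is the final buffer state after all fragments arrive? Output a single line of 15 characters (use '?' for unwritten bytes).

Fragment 1: offset=0 data="CHve" -> buffer=CHve???????????
Fragment 2: offset=5 data="eY" -> buffer=CHve?eY????????
Fragment 3: offset=8 data="PqpT" -> buffer=CHve?eY?PqpT???
Fragment 4: offset=4 data="xeOQ" -> buffer=CHvexeOQPqpT???
Fragment 5: offset=12 data="LiV" -> buffer=CHvexeOQPqpTLiV

Answer: CHvexeOQPqpTLiV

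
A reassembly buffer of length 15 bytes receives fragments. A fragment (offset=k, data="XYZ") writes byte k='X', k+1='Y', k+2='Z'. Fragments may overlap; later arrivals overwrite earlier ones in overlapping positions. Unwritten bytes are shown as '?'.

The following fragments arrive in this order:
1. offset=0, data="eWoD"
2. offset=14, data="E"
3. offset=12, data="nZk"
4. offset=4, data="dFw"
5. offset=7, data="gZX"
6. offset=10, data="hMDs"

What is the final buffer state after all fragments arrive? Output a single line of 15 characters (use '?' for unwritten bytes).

Fragment 1: offset=0 data="eWoD" -> buffer=eWoD???????????
Fragment 2: offset=14 data="E" -> buffer=eWoD??????????E
Fragment 3: offset=12 data="nZk" -> buffer=eWoD????????nZk
Fragment 4: offset=4 data="dFw" -> buffer=eWoDdFw?????nZk
Fragment 5: offset=7 data="gZX" -> buffer=eWoDdFwgZX??nZk
Fragment 6: offset=10 data="hMDs" -> buffer=eWoDdFwgZXhMDsk

Answer: eWoDdFwgZXhMDsk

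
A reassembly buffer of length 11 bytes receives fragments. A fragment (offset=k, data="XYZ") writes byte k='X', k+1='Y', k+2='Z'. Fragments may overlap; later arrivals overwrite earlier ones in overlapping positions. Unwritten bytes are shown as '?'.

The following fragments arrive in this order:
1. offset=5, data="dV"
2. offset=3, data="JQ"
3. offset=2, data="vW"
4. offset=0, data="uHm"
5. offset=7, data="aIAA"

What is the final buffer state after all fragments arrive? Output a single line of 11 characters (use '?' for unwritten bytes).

Fragment 1: offset=5 data="dV" -> buffer=?????dV????
Fragment 2: offset=3 data="JQ" -> buffer=???JQdV????
Fragment 3: offset=2 data="vW" -> buffer=??vWQdV????
Fragment 4: offset=0 data="uHm" -> buffer=uHmWQdV????
Fragment 5: offset=7 data="aIAA" -> buffer=uHmWQdVaIAA

Answer: uHmWQdVaIAA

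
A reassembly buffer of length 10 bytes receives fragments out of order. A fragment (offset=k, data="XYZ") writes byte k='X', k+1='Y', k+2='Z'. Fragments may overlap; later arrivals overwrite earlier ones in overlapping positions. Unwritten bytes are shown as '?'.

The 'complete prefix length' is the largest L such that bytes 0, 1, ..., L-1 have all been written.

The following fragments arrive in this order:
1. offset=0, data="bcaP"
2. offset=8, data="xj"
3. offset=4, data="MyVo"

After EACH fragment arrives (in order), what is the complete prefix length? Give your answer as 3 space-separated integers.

Answer: 4 4 10

Derivation:
Fragment 1: offset=0 data="bcaP" -> buffer=bcaP?????? -> prefix_len=4
Fragment 2: offset=8 data="xj" -> buffer=bcaP????xj -> prefix_len=4
Fragment 3: offset=4 data="MyVo" -> buffer=bcaPMyVoxj -> prefix_len=10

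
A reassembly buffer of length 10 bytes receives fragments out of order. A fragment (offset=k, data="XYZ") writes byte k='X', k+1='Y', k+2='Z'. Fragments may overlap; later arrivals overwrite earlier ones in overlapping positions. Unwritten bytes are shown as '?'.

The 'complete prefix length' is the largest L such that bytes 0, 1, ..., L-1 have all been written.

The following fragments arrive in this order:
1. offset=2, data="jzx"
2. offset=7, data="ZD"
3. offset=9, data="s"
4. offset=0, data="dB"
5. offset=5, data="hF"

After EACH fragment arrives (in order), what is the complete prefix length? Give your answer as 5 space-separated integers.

Fragment 1: offset=2 data="jzx" -> buffer=??jzx????? -> prefix_len=0
Fragment 2: offset=7 data="ZD" -> buffer=??jzx??ZD? -> prefix_len=0
Fragment 3: offset=9 data="s" -> buffer=??jzx??ZDs -> prefix_len=0
Fragment 4: offset=0 data="dB" -> buffer=dBjzx??ZDs -> prefix_len=5
Fragment 5: offset=5 data="hF" -> buffer=dBjzxhFZDs -> prefix_len=10

Answer: 0 0 0 5 10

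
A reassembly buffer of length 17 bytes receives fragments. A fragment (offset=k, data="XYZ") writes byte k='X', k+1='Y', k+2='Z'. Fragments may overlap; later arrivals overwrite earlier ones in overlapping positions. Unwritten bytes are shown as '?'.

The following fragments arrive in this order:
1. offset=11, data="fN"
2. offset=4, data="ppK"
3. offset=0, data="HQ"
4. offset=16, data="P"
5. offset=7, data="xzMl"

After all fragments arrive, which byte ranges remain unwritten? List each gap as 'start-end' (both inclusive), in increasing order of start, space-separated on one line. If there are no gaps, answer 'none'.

Fragment 1: offset=11 len=2
Fragment 2: offset=4 len=3
Fragment 3: offset=0 len=2
Fragment 4: offset=16 len=1
Fragment 5: offset=7 len=4
Gaps: 2-3 13-15

Answer: 2-3 13-15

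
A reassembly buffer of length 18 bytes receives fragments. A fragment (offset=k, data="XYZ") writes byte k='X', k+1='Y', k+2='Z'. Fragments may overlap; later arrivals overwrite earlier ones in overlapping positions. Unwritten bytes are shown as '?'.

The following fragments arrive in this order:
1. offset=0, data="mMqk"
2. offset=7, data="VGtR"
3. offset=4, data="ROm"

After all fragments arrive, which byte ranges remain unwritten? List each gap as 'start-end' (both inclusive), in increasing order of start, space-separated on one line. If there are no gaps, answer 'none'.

Fragment 1: offset=0 len=4
Fragment 2: offset=7 len=4
Fragment 3: offset=4 len=3
Gaps: 11-17

Answer: 11-17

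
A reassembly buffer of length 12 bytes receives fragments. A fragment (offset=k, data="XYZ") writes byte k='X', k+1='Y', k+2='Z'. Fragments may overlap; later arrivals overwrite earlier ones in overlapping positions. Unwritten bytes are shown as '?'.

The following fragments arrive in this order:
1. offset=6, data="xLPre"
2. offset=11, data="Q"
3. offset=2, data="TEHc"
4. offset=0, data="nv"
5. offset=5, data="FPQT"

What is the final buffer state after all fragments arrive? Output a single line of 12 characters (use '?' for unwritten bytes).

Fragment 1: offset=6 data="xLPre" -> buffer=??????xLPre?
Fragment 2: offset=11 data="Q" -> buffer=??????xLPreQ
Fragment 3: offset=2 data="TEHc" -> buffer=??TEHcxLPreQ
Fragment 4: offset=0 data="nv" -> buffer=nvTEHcxLPreQ
Fragment 5: offset=5 data="FPQT" -> buffer=nvTEHFPQTreQ

Answer: nvTEHFPQTreQ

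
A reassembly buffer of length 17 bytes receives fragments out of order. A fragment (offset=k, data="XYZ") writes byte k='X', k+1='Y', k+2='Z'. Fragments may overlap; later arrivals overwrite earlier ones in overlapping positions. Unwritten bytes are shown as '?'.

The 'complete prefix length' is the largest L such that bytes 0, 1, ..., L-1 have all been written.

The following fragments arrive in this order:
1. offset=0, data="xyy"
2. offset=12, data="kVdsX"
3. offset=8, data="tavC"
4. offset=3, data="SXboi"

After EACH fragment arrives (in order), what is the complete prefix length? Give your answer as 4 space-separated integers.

Fragment 1: offset=0 data="xyy" -> buffer=xyy?????????????? -> prefix_len=3
Fragment 2: offset=12 data="kVdsX" -> buffer=xyy?????????kVdsX -> prefix_len=3
Fragment 3: offset=8 data="tavC" -> buffer=xyy?????tavCkVdsX -> prefix_len=3
Fragment 4: offset=3 data="SXboi" -> buffer=xyySXboitavCkVdsX -> prefix_len=17

Answer: 3 3 3 17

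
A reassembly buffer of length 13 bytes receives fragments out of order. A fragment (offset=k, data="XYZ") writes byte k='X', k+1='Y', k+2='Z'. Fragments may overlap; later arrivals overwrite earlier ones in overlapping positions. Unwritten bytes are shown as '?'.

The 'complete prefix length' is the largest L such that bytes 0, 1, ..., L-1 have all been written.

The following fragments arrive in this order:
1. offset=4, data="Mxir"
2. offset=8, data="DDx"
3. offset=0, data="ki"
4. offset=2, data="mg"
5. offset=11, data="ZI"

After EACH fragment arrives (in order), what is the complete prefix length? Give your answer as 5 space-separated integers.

Answer: 0 0 2 11 13

Derivation:
Fragment 1: offset=4 data="Mxir" -> buffer=????Mxir????? -> prefix_len=0
Fragment 2: offset=8 data="DDx" -> buffer=????MxirDDx?? -> prefix_len=0
Fragment 3: offset=0 data="ki" -> buffer=ki??MxirDDx?? -> prefix_len=2
Fragment 4: offset=2 data="mg" -> buffer=kimgMxirDDx?? -> prefix_len=11
Fragment 5: offset=11 data="ZI" -> buffer=kimgMxirDDxZI -> prefix_len=13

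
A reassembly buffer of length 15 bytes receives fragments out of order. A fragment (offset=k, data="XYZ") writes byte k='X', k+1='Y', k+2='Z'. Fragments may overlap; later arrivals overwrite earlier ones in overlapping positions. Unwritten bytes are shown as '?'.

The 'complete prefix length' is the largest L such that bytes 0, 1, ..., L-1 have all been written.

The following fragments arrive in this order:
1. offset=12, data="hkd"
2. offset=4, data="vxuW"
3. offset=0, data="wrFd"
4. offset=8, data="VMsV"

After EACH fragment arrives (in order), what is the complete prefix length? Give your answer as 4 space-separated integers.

Answer: 0 0 8 15

Derivation:
Fragment 1: offset=12 data="hkd" -> buffer=????????????hkd -> prefix_len=0
Fragment 2: offset=4 data="vxuW" -> buffer=????vxuW????hkd -> prefix_len=0
Fragment 3: offset=0 data="wrFd" -> buffer=wrFdvxuW????hkd -> prefix_len=8
Fragment 4: offset=8 data="VMsV" -> buffer=wrFdvxuWVMsVhkd -> prefix_len=15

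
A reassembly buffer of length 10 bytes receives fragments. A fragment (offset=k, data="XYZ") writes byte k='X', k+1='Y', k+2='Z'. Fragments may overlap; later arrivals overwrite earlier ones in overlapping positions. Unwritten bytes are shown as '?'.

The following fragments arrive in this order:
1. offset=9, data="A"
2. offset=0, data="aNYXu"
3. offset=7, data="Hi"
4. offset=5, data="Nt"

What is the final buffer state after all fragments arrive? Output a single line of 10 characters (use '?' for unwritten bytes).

Fragment 1: offset=9 data="A" -> buffer=?????????A
Fragment 2: offset=0 data="aNYXu" -> buffer=aNYXu????A
Fragment 3: offset=7 data="Hi" -> buffer=aNYXu??HiA
Fragment 4: offset=5 data="Nt" -> buffer=aNYXuNtHiA

Answer: aNYXuNtHiA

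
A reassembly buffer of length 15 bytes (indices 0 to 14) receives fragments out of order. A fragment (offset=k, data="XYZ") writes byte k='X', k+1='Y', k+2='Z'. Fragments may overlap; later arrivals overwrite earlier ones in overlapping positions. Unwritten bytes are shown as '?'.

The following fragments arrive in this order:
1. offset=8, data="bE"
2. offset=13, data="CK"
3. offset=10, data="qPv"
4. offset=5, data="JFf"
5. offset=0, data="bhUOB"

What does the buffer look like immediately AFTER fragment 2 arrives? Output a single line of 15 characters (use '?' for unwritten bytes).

Fragment 1: offset=8 data="bE" -> buffer=????????bE?????
Fragment 2: offset=13 data="CK" -> buffer=????????bE???CK

Answer: ????????bE???CK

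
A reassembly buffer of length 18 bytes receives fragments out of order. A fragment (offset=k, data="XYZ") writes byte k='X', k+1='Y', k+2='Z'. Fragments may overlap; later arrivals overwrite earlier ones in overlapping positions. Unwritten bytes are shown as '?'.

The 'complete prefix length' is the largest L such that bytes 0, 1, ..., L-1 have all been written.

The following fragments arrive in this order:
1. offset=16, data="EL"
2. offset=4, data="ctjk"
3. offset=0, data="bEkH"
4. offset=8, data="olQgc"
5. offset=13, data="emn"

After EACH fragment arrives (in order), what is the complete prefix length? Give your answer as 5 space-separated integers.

Fragment 1: offset=16 data="EL" -> buffer=????????????????EL -> prefix_len=0
Fragment 2: offset=4 data="ctjk" -> buffer=????ctjk????????EL -> prefix_len=0
Fragment 3: offset=0 data="bEkH" -> buffer=bEkHctjk????????EL -> prefix_len=8
Fragment 4: offset=8 data="olQgc" -> buffer=bEkHctjkolQgc???EL -> prefix_len=13
Fragment 5: offset=13 data="emn" -> buffer=bEkHctjkolQgcemnEL -> prefix_len=18

Answer: 0 0 8 13 18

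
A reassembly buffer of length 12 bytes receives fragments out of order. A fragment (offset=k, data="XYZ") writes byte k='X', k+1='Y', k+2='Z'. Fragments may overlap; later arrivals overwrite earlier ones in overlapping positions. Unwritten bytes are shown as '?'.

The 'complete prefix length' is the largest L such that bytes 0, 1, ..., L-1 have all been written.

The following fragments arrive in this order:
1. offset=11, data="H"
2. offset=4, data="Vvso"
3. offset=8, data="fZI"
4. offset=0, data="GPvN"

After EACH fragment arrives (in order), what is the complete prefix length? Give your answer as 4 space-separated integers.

Fragment 1: offset=11 data="H" -> buffer=???????????H -> prefix_len=0
Fragment 2: offset=4 data="Vvso" -> buffer=????Vvso???H -> prefix_len=0
Fragment 3: offset=8 data="fZI" -> buffer=????VvsofZIH -> prefix_len=0
Fragment 4: offset=0 data="GPvN" -> buffer=GPvNVvsofZIH -> prefix_len=12

Answer: 0 0 0 12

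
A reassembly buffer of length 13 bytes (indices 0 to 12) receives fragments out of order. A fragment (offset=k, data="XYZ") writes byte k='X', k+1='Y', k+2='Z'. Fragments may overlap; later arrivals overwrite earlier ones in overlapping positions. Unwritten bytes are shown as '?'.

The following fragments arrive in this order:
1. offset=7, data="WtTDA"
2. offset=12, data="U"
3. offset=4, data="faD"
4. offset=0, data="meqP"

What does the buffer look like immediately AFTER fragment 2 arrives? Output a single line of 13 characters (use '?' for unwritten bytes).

Fragment 1: offset=7 data="WtTDA" -> buffer=???????WtTDA?
Fragment 2: offset=12 data="U" -> buffer=???????WtTDAU

Answer: ???????WtTDAU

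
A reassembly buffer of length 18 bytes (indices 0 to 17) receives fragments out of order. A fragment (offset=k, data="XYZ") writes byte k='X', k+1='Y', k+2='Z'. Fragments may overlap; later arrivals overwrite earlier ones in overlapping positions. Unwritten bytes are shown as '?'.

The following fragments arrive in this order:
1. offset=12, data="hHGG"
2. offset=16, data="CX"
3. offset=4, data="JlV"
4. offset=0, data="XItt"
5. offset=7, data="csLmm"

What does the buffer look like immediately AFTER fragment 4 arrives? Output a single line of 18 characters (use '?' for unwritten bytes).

Fragment 1: offset=12 data="hHGG" -> buffer=????????????hHGG??
Fragment 2: offset=16 data="CX" -> buffer=????????????hHGGCX
Fragment 3: offset=4 data="JlV" -> buffer=????JlV?????hHGGCX
Fragment 4: offset=0 data="XItt" -> buffer=XIttJlV?????hHGGCX

Answer: XIttJlV?????hHGGCX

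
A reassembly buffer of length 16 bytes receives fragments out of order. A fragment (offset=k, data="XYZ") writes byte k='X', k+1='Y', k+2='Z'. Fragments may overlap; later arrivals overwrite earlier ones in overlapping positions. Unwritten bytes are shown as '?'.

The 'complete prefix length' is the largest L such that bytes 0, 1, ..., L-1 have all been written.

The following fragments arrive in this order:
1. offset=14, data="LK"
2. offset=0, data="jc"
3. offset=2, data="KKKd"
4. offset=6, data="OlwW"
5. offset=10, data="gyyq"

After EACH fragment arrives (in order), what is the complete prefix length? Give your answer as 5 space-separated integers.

Fragment 1: offset=14 data="LK" -> buffer=??????????????LK -> prefix_len=0
Fragment 2: offset=0 data="jc" -> buffer=jc????????????LK -> prefix_len=2
Fragment 3: offset=2 data="KKKd" -> buffer=jcKKKd????????LK -> prefix_len=6
Fragment 4: offset=6 data="OlwW" -> buffer=jcKKKdOlwW????LK -> prefix_len=10
Fragment 5: offset=10 data="gyyq" -> buffer=jcKKKdOlwWgyyqLK -> prefix_len=16

Answer: 0 2 6 10 16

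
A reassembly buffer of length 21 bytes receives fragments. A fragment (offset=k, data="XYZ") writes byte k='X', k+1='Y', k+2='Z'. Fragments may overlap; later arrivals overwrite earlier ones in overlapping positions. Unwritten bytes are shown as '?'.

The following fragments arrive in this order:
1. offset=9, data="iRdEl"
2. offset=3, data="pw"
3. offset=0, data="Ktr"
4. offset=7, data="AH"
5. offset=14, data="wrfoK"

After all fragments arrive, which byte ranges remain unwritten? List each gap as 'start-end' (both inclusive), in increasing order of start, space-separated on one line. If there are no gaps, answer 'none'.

Answer: 5-6 19-20

Derivation:
Fragment 1: offset=9 len=5
Fragment 2: offset=3 len=2
Fragment 3: offset=0 len=3
Fragment 4: offset=7 len=2
Fragment 5: offset=14 len=5
Gaps: 5-6 19-20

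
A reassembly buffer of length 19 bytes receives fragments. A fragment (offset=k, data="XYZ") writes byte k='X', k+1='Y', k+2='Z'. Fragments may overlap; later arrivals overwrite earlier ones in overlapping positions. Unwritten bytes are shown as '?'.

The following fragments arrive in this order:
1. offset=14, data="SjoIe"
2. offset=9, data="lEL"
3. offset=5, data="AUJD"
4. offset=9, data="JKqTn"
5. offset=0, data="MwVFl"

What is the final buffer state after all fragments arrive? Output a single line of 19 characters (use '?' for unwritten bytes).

Fragment 1: offset=14 data="SjoIe" -> buffer=??????????????SjoIe
Fragment 2: offset=9 data="lEL" -> buffer=?????????lEL??SjoIe
Fragment 3: offset=5 data="AUJD" -> buffer=?????AUJDlEL??SjoIe
Fragment 4: offset=9 data="JKqTn" -> buffer=?????AUJDJKqTnSjoIe
Fragment 5: offset=0 data="MwVFl" -> buffer=MwVFlAUJDJKqTnSjoIe

Answer: MwVFlAUJDJKqTnSjoIe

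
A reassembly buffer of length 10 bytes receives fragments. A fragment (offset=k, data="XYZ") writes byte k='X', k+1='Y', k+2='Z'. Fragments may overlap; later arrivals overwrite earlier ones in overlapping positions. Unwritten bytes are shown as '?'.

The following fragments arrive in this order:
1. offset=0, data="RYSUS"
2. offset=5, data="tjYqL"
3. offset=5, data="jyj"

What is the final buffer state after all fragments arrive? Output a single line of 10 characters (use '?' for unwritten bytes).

Answer: RYSUSjyjqL

Derivation:
Fragment 1: offset=0 data="RYSUS" -> buffer=RYSUS?????
Fragment 2: offset=5 data="tjYqL" -> buffer=RYSUStjYqL
Fragment 3: offset=5 data="jyj" -> buffer=RYSUSjyjqL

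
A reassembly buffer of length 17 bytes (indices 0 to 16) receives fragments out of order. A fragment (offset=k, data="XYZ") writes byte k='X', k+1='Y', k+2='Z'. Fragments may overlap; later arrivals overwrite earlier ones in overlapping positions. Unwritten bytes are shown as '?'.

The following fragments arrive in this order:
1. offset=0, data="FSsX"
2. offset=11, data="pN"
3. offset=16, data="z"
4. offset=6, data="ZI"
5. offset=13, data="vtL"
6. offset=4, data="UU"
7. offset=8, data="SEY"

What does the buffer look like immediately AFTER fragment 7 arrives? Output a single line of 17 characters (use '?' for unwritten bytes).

Answer: FSsXUUZISEYpNvtLz

Derivation:
Fragment 1: offset=0 data="FSsX" -> buffer=FSsX?????????????
Fragment 2: offset=11 data="pN" -> buffer=FSsX???????pN????
Fragment 3: offset=16 data="z" -> buffer=FSsX???????pN???z
Fragment 4: offset=6 data="ZI" -> buffer=FSsX??ZI???pN???z
Fragment 5: offset=13 data="vtL" -> buffer=FSsX??ZI???pNvtLz
Fragment 6: offset=4 data="UU" -> buffer=FSsXUUZI???pNvtLz
Fragment 7: offset=8 data="SEY" -> buffer=FSsXUUZISEYpNvtLz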